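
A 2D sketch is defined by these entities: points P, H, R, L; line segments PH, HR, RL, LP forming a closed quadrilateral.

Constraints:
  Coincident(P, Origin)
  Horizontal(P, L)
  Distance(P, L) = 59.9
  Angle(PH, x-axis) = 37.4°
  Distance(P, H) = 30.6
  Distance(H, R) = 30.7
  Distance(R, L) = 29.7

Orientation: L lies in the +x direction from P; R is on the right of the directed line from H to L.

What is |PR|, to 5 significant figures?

34.167

P is at the origin; P and L share the same y with |PL| = 59.9 and L in +x, so L = (59.9, 0). PH runs at 37.4° with |PH| = 30.6, so H = (24.309, 18.586). R is determined by |HR| = 30.7 and |RL| = 29.7 together: it lies at the intersection of circle(H, 30.7) and circle(L, 29.7). With |HL| = 40.151, the foot of the radical line on HL is 20.828 from H and the perpendicular offset is √(30.7² − 20.828²) = 22.554. Taking the right-of-HL solution: R = (32.331, -11.048).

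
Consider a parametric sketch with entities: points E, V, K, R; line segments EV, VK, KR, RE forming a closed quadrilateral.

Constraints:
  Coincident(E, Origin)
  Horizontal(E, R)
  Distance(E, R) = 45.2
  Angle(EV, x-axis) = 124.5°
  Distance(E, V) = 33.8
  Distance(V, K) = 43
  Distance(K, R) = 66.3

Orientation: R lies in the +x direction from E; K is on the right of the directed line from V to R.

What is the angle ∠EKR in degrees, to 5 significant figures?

24.848°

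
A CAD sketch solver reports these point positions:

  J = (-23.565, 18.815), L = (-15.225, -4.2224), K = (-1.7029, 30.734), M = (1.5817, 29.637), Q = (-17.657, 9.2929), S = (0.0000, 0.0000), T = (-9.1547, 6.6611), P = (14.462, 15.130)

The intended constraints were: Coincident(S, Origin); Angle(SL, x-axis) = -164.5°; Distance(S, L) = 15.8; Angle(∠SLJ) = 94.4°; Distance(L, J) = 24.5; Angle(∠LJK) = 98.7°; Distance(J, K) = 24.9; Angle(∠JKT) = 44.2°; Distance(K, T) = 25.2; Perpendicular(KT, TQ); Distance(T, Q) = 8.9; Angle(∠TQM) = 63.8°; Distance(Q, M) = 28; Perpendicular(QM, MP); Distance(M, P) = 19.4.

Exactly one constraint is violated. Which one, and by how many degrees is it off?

Perpendicular(QM, MP) — off by 5.00°.

S = (0.00, 0.00) ✓; SL at -164.5° ✓; |SL| = 15.80 ✓; ∠SLJ = 94.40° ✓; |LJ| = 24.50 ✓; ∠LJK = 98.70° ✓; |JK| = 24.90 ✓; ∠JKT = 44.20° ✓; |KT| = 25.20 ✓; ∠(KT, TQ) = 90.00° ✓; |TQ| = 8.900 ✓; ∠TQM = 63.80° ✓; |QM| = 28.00 ✓; ∠(QM, MP) = 95.00° ✗; |MP| = 19.40 ✓.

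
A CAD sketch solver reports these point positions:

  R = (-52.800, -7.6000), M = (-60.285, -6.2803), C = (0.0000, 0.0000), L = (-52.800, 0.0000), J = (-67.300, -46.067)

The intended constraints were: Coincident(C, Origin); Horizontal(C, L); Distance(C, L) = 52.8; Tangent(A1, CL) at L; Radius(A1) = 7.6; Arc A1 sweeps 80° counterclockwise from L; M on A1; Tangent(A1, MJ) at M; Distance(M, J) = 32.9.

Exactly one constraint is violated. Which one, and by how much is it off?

Distance(M, J) = 32.9 — off by 7.50.

C = (0.00, 0.00) ✓; C.y = 0.00, L.y = 0.00 ✓; |CL| = 52.80 ✓; ∠(RL, LC) = 90.00° ✓; |RL| = 7.600 ✓; bearing(R→M) − bearing(R→L) = 80.00° ✓; |RM| = 7.600 ✓; ∠(RM, MJ) = 90.00° ✓; |MJ| = 40.40 ✗.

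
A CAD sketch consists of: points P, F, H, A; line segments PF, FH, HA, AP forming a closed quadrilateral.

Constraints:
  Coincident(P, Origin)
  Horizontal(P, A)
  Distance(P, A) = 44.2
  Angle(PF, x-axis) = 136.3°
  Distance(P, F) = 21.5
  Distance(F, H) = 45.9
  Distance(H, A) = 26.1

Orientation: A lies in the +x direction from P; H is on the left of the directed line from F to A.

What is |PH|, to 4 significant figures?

36.94

P is at the origin; P and A share the same y with |PA| = 44.2 and A in +x, so A = (44.2, 0). PF runs at 136.3° with |PF| = 21.5, so F = (-15.54, 14.85). H is determined by |FH| = 45.9 and |HA| = 26.1 together: it lies at the intersection of circle(F, 45.9) and circle(A, 26.1). With |FA| = 61.56, the foot of the radical line on FA is 42.36 from F and the perpendicular offset is √(45.9² − 42.36²) = 17.68. Taking the left-of-FA solution: H = (29.83, 21.79).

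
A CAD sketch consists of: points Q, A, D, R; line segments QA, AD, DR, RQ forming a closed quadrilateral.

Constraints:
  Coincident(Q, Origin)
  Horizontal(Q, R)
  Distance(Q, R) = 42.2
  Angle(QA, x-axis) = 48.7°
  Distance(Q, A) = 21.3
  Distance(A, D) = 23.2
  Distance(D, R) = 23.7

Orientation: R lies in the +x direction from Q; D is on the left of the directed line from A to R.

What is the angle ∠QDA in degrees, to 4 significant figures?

14.98°

Checks: |QR| = 42.20 ✓; |QA| = 21.30 ✓; |AD| = 23.20 ✓; |DR| = 23.70 ✓.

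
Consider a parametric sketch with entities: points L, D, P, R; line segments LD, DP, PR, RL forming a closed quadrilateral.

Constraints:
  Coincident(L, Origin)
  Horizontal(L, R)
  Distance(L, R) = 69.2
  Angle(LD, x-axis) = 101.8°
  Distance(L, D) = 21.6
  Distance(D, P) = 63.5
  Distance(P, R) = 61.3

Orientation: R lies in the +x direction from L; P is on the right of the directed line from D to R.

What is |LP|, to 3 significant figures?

42.5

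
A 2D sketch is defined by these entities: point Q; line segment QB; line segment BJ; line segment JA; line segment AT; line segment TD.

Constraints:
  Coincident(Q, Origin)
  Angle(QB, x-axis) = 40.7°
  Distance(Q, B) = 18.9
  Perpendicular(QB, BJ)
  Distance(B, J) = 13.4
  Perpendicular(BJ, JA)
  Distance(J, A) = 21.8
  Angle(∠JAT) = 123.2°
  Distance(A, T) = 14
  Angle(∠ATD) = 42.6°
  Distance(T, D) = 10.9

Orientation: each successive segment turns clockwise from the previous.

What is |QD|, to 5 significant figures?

4.3592

∠JAT = 123.2° gives AT at 163.90° from the x-axis; with |AT| = 14.0, T = (-6.9114, -8.1677). ∠ATD = 42.6° gives TD at 26.500° from the x-axis; with |TD| = 10.9, D = (2.8434, -3.3041). Then |QD| = |D − Q| = 4.3592.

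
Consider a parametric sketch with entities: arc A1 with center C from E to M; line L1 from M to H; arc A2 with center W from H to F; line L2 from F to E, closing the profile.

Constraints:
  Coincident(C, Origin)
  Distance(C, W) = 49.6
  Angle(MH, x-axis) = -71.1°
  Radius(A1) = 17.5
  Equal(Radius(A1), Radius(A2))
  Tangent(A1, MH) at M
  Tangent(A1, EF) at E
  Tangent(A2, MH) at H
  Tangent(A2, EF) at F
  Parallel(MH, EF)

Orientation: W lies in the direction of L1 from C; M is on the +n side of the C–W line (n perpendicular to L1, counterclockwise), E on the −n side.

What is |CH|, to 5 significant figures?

52.597

The slot axis is L1's direction at -71.1°, so u = (cos -71.1°, sin -71.1°) = (0.32392, -0.94609) and n = (−sin -71.1°, cos -71.1°) = (0.94609, 0.32392). C is at the origin and W lies 49.6 along u from C, so W = 49.6·u = (16.066, -46.926). Tangency of A1 to both parallel lines with radius 17.5 puts M and E at C ± 17.5·n: M = (16.556, 5.6686), E = (-16.556, -5.6686). Equal radii place H and F the same way about W: H = W + 17.5·n = (32.623, -41.257), F = W − 17.5·n = (-0.49019, -52.594). Then |CH| = |H − C| = 52.597.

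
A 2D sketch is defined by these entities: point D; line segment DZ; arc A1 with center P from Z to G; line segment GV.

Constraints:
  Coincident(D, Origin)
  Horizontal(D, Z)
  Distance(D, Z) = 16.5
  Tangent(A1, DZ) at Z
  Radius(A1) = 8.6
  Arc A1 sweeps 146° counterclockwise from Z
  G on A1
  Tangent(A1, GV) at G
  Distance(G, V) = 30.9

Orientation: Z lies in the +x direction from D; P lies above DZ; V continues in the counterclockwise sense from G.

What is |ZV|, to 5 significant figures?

39.020

D is at the origin; D and Z share the same y with |DZ| = 16.5 and Z on the +x side, so Z = (16.500, 0.0000). The tangent condition forces PZ to be normal to DZ, so P = Z + (0, 8.6) = (16.500, 8.6000). On A1, Z sits at bearing -90° from P; a 146° counterclockwise sweep puts G at bearing 56°, so G = P + 8.6·(cos 56°, sin 56°) = (21.309, 15.730). The tangent condition forces PG to be normal to GV, so GV runs along (−sin 56°, cos 56°); with |GV| = 30.9, V = (-4.3082, 33.009). Then |ZV| = |V − Z| = 39.020.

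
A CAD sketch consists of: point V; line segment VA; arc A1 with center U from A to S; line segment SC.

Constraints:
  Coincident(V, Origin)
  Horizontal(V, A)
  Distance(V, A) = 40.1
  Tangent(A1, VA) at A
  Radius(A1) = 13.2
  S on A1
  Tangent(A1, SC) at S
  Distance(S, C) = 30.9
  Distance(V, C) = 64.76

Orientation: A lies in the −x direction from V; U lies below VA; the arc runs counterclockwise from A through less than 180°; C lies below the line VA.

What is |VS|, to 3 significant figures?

55.4

V is at the origin; V and A share the same y with |VA| = 40.1 and A on the −x side, so A = (-40.1, 0.00). Tangency of A1 to VA means the radius UA is perpendicular to VA, so U = A + (0, -13.2) = (-40.1, -13.2). Since US ⟂ SC (tangency), |UC| = √(13.2² + 30.9²) = 33.6 regardless of where S sits on A1. So C lies on both circle(V, 64.76) and circle(U, 33.6); the below-VA intersection is C = (-45.2, -46.4). S is the foot of the tangent from C: S = (-52.9, -16.5).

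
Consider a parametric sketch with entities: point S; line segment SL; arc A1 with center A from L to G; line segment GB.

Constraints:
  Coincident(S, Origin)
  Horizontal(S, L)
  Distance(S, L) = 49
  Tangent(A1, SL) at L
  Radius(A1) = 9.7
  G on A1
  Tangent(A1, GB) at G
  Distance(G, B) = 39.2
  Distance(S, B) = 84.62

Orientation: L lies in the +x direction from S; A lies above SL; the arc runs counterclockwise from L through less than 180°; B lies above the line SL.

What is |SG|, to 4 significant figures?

58.17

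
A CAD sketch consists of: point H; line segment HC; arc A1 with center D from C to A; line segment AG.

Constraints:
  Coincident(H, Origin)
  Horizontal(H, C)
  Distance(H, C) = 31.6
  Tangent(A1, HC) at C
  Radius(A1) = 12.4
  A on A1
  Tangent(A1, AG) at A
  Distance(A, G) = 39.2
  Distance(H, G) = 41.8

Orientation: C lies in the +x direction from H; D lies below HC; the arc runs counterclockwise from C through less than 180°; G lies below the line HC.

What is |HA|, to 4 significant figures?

21.64

Checks: ∠(DC, CH) = 90.00° ✓; |DC| = 12.40 ✓; |DA| = 12.40 ✓; ∠(DA, AG) = 90.00° ✓; |AG| = 39.20 ✓; |HG| = 41.80 ✓.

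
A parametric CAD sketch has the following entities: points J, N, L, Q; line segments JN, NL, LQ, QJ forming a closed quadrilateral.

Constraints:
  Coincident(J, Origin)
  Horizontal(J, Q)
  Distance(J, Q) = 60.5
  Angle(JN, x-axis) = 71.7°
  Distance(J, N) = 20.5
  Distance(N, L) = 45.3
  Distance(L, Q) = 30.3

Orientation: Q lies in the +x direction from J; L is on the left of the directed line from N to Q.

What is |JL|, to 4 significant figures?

58.33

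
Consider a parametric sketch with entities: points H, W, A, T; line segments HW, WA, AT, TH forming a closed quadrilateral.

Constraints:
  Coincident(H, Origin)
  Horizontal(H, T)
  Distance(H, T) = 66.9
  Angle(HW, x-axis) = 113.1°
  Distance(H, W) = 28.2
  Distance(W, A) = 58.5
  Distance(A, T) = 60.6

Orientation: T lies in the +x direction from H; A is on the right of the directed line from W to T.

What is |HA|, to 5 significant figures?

30.309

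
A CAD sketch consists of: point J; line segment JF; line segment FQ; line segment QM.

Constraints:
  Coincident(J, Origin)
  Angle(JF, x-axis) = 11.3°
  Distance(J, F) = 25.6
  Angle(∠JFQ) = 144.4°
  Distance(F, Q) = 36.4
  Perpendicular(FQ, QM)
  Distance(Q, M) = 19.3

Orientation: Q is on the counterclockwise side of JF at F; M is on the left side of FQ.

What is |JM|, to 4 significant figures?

57.38

∠JFQ = 144.4°, so FQ runs at 11.3° + (180° − 144.4°) = 46.90° from the x-axis; with |FQ| = 36.4, Q = F + 36.4·(cos 46.90°, sin 46.90°) = (49.97, 31.59). The perpendicularity gives QM at right angles to FQ; with |QM| = 19.3 on the left of FQ, M = Q + 19.3·(-0.7302, 0.6833) = (35.88, 44.78). Then |JM| = |M − J| = 57.38.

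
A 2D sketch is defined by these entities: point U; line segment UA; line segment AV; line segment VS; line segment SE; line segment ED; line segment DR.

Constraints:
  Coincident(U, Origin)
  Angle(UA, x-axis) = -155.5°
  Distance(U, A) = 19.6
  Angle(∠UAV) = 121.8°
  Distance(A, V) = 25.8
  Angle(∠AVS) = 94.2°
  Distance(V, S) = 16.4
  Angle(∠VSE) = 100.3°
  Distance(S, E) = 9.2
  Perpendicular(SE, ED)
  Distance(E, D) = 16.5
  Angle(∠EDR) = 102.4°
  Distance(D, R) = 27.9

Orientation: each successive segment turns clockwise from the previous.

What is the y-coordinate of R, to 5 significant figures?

5.1565

SE ⟂ ED, so ED runs at -109.20°; with |ED| = 16.5, D = (-27.962, 1.8530). ∠EDR = 102.4° gives DR at 173.20° from the x-axis; with |DR| = 27.9, R = (-55.666, 5.1565). So R.y = 5.1565.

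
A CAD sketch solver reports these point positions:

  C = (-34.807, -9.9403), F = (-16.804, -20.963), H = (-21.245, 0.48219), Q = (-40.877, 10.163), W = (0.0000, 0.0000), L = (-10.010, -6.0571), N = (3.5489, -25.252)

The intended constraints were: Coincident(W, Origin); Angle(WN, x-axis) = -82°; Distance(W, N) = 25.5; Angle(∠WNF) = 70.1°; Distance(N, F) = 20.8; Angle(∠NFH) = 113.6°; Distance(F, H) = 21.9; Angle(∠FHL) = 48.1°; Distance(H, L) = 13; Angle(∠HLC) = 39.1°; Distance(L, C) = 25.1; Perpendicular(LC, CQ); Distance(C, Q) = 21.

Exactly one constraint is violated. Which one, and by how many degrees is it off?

Perpendicular(LC, CQ) — off by 7.90°.

W = (0.00, 0.00) ✓; WN at -82.00° ✓; |WN| = 25.50 ✓; ∠WNF = 70.10° ✓; |NF| = 20.80 ✓; ∠NFH = 113.6° ✓; |FH| = 21.90 ✓; ∠FHL = 48.10° ✓; |HL| = 13.00 ✓; ∠HLC = 39.10° ✓; |LC| = 25.10 ✓; ∠(LC, CQ) = 82.10° ✗; |CQ| = 21.00 ✓.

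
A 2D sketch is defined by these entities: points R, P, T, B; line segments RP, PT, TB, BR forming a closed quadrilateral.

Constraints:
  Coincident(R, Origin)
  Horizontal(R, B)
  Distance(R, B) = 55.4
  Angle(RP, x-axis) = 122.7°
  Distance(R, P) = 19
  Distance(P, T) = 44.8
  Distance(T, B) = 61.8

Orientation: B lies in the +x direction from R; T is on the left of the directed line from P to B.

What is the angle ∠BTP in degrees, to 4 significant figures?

76.86°

R is at the origin; R and B share the same y with |RB| = 55.4 and B in +x, so B = (55.4, 0). RP runs at 122.7° with |RP| = 19.0, so P = (-10.26, 15.99). T is determined by |PT| = 44.8 and |TB| = 61.8 together: it lies at the intersection of circle(P, 44.8) and circle(B, 61.8). With |PB| = 67.58, the foot of the radical line on PB is 20.38 from P and the perpendicular offset is √(44.8² − 20.38²) = 39.89. Taking the left-of-PB solution: T = (18.98, 49.93).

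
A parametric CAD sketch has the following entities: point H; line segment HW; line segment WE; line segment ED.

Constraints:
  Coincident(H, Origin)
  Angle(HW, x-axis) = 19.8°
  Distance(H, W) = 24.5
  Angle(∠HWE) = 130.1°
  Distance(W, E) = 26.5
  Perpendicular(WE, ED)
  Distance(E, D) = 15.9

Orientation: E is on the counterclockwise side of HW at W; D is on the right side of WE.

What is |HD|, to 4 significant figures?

54.66

H is at the origin; HW runs at 19.8° with length 24.5, so W = 24.5·(cos 19.8°, sin 19.8°) = (23.05, 8.299). ∠HWE = 130.1°, so WE runs at 19.8° + (180° − 130.1°) = 69.70° from the x-axis; with |WE| = 26.5, E = W + 26.5·(cos 69.70°, sin 69.70°) = (32.25, 33.15). WE is perpendicular to ED; with |ED| = 15.9 on the right of WE, D = E + 15.9·(0.9379, -0.3469) = (47.16, 27.64). Then |HD| = |D − H| = 54.66.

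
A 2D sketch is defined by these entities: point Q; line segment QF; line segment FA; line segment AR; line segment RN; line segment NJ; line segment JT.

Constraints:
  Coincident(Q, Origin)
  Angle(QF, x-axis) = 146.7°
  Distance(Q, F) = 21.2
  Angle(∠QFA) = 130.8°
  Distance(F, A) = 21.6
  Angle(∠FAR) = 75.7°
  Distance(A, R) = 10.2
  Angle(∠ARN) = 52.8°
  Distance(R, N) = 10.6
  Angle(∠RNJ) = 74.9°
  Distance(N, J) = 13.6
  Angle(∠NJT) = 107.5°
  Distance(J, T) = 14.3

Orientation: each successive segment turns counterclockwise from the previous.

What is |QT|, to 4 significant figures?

49.02

Q is at the origin; QF runs at 146.7° with length 21.2, so F = (-17.72, 11.64). ∠QFA = 130.8° gives FA at -164.1° from the x-axis; with |FA| = 21.6, A = (-38.49, 5.722). ∠FAR = 75.7° gives AR at -59.80° from the x-axis; with |AR| = 10.2, R = (-33.36, -3.094). ∠ARN = 52.8° gives RN at 67.40° from the x-axis; with |RN| = 10.6, N = (-29.29, 6.692). ∠RNJ = 74.9° gives NJ at 172.5° from the x-axis; with |NJ| = 13.6, J = (-42.77, 8.467). ∠NJT = 107.5° gives JT at -115.0° from the x-axis; with |JT| = 14.3, T = (-48.82, -4.493). Then |QT| = |T − Q| = 49.02.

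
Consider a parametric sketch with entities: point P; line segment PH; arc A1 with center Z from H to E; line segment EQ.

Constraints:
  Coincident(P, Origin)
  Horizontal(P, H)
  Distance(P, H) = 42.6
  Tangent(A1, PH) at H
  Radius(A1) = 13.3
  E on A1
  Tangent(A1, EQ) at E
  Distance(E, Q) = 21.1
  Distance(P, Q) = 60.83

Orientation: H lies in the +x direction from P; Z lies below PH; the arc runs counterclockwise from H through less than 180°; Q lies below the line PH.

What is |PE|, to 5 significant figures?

40.012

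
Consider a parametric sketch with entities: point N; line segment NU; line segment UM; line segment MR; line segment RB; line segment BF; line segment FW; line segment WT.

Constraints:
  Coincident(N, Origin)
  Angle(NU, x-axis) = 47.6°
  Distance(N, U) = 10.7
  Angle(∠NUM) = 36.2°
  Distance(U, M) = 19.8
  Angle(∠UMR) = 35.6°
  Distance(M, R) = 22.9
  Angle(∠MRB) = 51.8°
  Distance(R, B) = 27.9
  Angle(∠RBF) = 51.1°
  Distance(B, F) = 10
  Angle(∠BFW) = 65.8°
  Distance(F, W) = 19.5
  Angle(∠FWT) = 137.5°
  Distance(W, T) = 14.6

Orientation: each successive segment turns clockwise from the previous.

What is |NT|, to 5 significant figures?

32.196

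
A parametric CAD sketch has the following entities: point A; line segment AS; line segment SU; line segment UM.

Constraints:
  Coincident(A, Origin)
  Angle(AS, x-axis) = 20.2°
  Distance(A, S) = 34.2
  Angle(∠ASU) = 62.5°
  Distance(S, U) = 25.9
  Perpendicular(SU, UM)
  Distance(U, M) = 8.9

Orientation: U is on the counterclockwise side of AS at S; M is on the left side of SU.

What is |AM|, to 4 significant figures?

23.70

A is at the origin; AS runs at 20.2° with length 34.2, so S = 34.2·(cos 20.2°, sin 20.2°) = (32.10, 11.81). ∠ASU = 62.5°, so SU runs at 20.2° + (180° − 62.5°) = 137.7° from the x-axis; with |SU| = 25.9, U = S + 25.9·(cos 137.7°, sin 137.7°) = (12.94, 29.24). SU is perpendicular to UM; with |UM| = 8.9 on the left of SU, M = U + 8.9·(-0.6730, -0.7396) = (6.950, 22.66). Then |AM| = |M − A| = 23.70.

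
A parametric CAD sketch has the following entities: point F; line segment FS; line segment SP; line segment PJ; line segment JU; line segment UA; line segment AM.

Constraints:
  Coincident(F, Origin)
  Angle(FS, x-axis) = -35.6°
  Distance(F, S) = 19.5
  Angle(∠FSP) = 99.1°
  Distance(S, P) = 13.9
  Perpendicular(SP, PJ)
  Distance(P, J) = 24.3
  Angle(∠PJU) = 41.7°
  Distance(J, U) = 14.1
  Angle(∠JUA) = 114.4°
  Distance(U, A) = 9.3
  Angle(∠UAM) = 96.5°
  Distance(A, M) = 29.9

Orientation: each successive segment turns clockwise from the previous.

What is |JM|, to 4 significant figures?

25.04

∠JUA = 114.4° gives UA at -50.40° from the x-axis; with |UA| = 9.3, A = (7.441, -16.42). ∠UAM = 96.5° gives AM at -133.9° from the x-axis; with |AM| = 29.9, M = (-13.29, -37.96). Then |JM| = |M − J| = 25.04.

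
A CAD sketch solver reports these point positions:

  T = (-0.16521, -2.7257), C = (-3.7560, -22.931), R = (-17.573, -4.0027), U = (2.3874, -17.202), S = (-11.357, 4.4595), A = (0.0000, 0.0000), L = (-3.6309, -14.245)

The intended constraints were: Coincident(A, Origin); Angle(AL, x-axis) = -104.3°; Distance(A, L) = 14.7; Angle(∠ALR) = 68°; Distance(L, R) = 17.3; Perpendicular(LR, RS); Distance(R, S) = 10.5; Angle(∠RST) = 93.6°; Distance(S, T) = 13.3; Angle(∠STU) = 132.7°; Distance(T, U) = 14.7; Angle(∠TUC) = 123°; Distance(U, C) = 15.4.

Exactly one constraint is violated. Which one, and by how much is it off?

Distance(U, C) = 15.4 — off by 7.00.

A = (0.00, 0.00) ✓; AL at -104.3° ✓; |AL| = 14.70 ✓; ∠ALR = 68.00° ✓; |LR| = 17.30 ✓; ∠(LR, RS) = 90.00° ✓; |RS| = 10.50 ✓; ∠RST = 93.60° ✓; |ST| = 13.30 ✓; ∠STU = 132.7° ✓; |TU| = 14.70 ✓; ∠TUC = 123.0° ✓; |UC| = 8.400 ✗.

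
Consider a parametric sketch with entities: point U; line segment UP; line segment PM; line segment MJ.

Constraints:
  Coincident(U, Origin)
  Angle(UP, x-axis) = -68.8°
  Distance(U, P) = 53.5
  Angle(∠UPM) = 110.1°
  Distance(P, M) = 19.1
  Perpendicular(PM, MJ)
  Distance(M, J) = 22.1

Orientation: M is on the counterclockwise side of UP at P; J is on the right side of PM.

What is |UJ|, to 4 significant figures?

81.48

U is at the origin; UP runs at -68.8° with length 53.5, so P = 53.5·(cos -68.8°, sin -68.8°) = (19.35, -49.88). ∠UPM = 110.1°, so PM runs at -68.8° + (180° − 110.1°) = 1.100° from the x-axis; with |PM| = 19.1, M = P + 19.1·(cos 1.100°, sin 1.100°) = (38.44, -49.51). PM ⟂ MJ; with |MJ| = 22.1 on the right of PM, J = M + 22.1·(0.01920, -0.9998) = (38.87, -71.61). Then |UJ| = |J − U| = 81.48.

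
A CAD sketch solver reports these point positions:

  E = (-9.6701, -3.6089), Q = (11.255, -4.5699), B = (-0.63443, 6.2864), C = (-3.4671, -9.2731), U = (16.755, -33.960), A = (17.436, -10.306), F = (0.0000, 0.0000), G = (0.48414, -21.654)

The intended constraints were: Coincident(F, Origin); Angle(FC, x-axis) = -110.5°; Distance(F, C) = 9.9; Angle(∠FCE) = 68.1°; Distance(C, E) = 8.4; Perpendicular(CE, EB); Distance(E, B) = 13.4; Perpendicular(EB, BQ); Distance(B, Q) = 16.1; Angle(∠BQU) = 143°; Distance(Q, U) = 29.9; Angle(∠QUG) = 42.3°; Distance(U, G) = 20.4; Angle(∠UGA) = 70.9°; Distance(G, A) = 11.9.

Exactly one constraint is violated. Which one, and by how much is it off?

Distance(G, A) = 11.9 — off by 8.50.

F = (0.00, 0.00) ✓; FC at -110.5° ✓; |FC| = 9.900 ✓; ∠FCE = 68.10° ✓; |CE| = 8.400 ✓; ∠(CE, EB) = 90.00° ✓; |EB| = 13.40 ✓; ∠(EB, BQ) = 90.00° ✓; |BQ| = 16.10 ✓; ∠BQU = 143.0° ✓; |QU| = 29.90 ✓; ∠QUG = 42.30° ✓; |UG| = 20.40 ✓; ∠UGA = 70.90° ✓; |GA| = 20.40 ✗.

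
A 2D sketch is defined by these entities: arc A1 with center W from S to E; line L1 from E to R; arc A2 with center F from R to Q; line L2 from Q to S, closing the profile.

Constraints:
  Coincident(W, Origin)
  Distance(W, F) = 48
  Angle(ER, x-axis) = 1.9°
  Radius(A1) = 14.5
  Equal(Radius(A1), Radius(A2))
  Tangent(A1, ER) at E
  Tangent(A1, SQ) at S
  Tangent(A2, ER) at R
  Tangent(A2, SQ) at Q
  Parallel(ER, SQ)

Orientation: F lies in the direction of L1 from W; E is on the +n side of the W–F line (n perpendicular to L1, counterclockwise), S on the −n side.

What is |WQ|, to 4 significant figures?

50.14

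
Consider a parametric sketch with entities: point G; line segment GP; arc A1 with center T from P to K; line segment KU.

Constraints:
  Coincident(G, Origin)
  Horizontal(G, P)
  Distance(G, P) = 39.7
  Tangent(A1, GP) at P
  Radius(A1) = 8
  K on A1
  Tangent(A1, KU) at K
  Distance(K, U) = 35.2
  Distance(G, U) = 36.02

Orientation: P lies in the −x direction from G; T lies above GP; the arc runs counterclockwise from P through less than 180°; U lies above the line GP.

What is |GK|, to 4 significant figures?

33.18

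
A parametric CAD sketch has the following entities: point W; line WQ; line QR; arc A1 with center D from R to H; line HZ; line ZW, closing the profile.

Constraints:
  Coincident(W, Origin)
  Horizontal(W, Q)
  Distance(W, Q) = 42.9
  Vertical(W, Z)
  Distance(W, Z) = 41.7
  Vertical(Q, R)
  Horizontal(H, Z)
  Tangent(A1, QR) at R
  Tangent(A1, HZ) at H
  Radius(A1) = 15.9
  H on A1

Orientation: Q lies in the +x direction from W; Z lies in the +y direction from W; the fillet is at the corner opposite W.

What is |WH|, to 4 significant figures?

49.68

W is at the origin; W and Q share the same y with |WQ| = 42.9 and Q on the +x side, so Q = (42.90, 0.000). W and Z share the same x with |WZ| = 41.7 and Z on the +y side, so Z = (0.000, 41.70). The virtual corner opposite W is at (42.90, 41.70). The tangent condition forces DR to be normal to QR and since A1 is tangent to HZ there, DH ⟂ HZ, with radius 15.9, so the center D sits 15.9 in from both sides at D = (27.00, 25.80). That places the tangent points at R = (42.90, 25.80) on QR and H = (27.00, 41.70) on HZ. Then |WH| = |H − W| = 49.68.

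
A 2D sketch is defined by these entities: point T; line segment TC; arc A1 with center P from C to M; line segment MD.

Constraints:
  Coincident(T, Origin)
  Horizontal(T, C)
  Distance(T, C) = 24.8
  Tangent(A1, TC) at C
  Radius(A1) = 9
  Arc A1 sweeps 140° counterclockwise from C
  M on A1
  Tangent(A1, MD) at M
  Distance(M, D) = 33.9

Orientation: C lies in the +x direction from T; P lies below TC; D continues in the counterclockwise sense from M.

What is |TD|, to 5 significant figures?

58.683

On A1, C sits at bearing 90° from P; a 140° counterclockwise sweep puts M at bearing 230°, so M = P + 9.0·(cos 230°, sin 230°) = (19.015, -15.894). Tangency of A1 to MD means the radius PM is perpendicular to MD, so MD runs along (−sin 230°, cos 230°); with |MD| = 33.9, D = (44.984, -37.685). Then |TD| = |D − T| = 58.683.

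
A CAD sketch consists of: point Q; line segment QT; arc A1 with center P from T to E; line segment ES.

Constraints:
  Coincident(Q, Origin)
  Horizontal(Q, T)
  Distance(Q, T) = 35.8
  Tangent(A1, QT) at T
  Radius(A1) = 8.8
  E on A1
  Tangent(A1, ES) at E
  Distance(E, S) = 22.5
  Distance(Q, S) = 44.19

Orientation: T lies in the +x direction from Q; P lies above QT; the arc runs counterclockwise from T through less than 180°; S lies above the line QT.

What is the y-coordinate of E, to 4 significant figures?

13.83

Q is at the origin; QT is horizontal with |QT| = 35.8 and T on the +x side, so T = (35.80, 0.000). The tangent condition forces PT to be normal to QT, so P = T + (0, 8.8) = (35.80, 8.800). Since PE ⟂ ES (tangency), |PS| = √(8.8² + 22.5²) = 24.16 regardless of where E sits on A1. So S lies on both circle(Q, 44.19) and circle(P, 24.16); the above-QT intersection is S = (30.16, 32.29). E is the foot of the tangent from S: E = (43.02, 13.83).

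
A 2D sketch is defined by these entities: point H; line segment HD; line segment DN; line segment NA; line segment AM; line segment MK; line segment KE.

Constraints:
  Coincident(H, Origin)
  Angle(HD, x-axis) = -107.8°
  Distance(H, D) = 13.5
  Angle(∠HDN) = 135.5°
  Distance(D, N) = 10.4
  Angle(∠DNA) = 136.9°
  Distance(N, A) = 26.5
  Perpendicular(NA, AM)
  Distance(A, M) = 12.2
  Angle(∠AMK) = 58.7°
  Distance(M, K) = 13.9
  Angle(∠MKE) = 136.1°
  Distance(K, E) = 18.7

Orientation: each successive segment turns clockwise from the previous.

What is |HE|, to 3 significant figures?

38.2

H is at the origin; HD runs at -107.8° with length 13.5, so D = (-4.13, -12.9). ∠HDN = 135.5° gives DN at -152° from the x-axis; with |DN| = 10.4, N = (-13.3, -17.7). ∠DNA = 136.9° gives NA at 165° from the x-axis; with |NA| = 26.5, A = (-38.9, -10.7). NA ⟂ AM, so AM runs at 74.6°; with |AM| = 12.2, M = (-35.6, 1.11). ∠AMK = 58.7° gives MK at -46.7° from the x-axis; with |MK| = 13.9, K = (-26.1, -9.00). ∠MKE = 136.1° gives KE at -90.6° from the x-axis; with |KE| = 18.7, E = (-26.3, -27.7). Then |HE| = |E − H| = 38.2.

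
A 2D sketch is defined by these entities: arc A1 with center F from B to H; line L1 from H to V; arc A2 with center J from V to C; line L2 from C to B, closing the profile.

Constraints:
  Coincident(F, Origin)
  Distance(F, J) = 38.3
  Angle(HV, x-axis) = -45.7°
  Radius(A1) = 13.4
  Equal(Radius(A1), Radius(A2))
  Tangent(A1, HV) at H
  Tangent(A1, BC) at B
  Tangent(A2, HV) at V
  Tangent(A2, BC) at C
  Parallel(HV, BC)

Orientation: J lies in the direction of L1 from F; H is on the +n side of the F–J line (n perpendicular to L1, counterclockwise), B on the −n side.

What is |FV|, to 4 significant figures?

40.58

The slot axis is L1's direction at -45.7°, so u = (cos -45.7°, sin -45.7°) = (0.6984, -0.7157) and n = (−sin -45.7°, cos -45.7°) = (0.7157, 0.6984). F is at the origin and J lies 38.3 along u from F, so J = 38.3·u = (26.75, -27.41). Tangency of A1 to both parallel lines with radius 13.4 puts H and B at F ± 13.4·n: H = (9.590, 9.359), B = (-9.590, -9.359). Equal radii place V and C the same way about J: V = J + 13.4·n = (36.34, -18.05), C = J − 13.4·n = (17.16, -36.77). Then |FV| = |V − F| = 40.58.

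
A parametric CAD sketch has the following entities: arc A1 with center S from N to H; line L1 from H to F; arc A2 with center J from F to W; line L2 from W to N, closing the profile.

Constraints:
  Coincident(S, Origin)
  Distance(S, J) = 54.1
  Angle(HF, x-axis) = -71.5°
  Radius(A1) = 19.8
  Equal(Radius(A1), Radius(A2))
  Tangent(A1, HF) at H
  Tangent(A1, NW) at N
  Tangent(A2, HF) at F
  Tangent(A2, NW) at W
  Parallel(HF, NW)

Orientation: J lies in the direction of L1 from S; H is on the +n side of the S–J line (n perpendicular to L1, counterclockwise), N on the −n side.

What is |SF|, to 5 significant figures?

57.609

The slot axis is L1's direction at -71.5°, so u = (cos -71.5°, sin -71.5°) = (0.31730, -0.94832) and n = (−sin -71.5°, cos -71.5°) = (0.94832, 0.31730). S is at the origin and J lies 54.1 along u from S, so J = 54.1·u = (17.166, -51.304). Tangency of A1 to both parallel lines with radius 19.8 puts H and N at S ± 19.8·n: H = (18.777, 6.2826), N = (-18.777, -6.2826). Equal radii place F and W the same way about J: F = J + 19.8·n = (35.943, -45.022), W = J − 19.8·n = (-1.6106, -57.587). Then |SF| = |F − S| = 57.609.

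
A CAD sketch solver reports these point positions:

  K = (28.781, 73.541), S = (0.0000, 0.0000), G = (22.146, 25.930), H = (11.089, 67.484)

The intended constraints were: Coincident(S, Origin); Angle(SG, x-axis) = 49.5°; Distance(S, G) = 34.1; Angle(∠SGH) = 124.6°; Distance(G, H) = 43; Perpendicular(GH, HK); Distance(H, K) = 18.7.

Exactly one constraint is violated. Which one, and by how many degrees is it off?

Perpendicular(GH, HK) — off by 4.00°.

S = (0.00, 0.00) ✓; SG at 49.50° ✓; |SG| = 34.10 ✓; ∠SGH = 124.6° ✓; |GH| = 43.00 ✓; ∠(GH, HK) = 86.00° ✗; |HK| = 18.70 ✓.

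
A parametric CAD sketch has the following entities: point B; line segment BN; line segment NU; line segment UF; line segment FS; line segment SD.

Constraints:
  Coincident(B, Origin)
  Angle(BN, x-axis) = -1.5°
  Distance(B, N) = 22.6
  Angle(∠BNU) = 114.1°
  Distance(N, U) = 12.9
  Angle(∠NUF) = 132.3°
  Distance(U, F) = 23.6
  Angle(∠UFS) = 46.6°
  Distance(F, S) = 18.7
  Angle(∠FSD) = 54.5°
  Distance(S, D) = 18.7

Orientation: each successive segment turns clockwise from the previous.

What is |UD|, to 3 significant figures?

8.59

B is at the origin; BN runs at -1.5° with length 22.6, so N = (22.6, -0.592). ∠BNU = 114.1° gives NU at -67.4° from the x-axis; with |NU| = 12.9, U = (27.5, -12.5). ∠NUF = 132.3° gives UF at -115° from the x-axis; with |UF| = 23.6, F = (17.5, -33.9). ∠UFS = 46.6° gives FS at 112° from the x-axis; with |FS| = 18.7, S = (10.7, -16.5). ∠FSD = 54.5° gives SD at -14.0° from the x-axis; with |SD| = 18.7, D = (28.8, -21.0). Then |UD| = |D − U| = 8.59.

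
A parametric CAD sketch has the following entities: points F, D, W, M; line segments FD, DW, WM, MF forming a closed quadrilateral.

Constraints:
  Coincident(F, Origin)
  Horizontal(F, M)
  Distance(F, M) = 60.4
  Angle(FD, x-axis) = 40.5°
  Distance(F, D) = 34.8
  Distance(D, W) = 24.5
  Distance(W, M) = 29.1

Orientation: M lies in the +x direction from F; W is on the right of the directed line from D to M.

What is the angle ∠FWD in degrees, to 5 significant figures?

75.953°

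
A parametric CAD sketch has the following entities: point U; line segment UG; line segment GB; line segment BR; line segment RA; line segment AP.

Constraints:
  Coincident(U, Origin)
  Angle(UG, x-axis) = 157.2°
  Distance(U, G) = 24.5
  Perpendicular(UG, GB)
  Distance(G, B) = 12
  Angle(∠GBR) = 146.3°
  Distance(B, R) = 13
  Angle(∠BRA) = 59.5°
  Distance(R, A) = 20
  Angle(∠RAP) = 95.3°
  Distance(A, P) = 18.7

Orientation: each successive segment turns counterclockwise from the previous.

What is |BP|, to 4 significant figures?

16.85

∠BRA = 59.5° gives RA at 41.40° from the x-axis; with |RA| = 20.0, A = (-9.775, -1.107). ∠RAP = 95.3° gives AP at 126.1° from the x-axis; with |AP| = 18.7, P = (-20.79, 14.00). Then |BP| = |P − B| = 16.85.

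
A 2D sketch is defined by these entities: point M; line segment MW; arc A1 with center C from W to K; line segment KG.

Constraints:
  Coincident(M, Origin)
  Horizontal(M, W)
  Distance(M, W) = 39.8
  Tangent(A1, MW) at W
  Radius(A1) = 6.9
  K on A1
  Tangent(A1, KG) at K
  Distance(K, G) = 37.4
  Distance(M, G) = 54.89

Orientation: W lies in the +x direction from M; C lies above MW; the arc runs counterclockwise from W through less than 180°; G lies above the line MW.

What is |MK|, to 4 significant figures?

47.17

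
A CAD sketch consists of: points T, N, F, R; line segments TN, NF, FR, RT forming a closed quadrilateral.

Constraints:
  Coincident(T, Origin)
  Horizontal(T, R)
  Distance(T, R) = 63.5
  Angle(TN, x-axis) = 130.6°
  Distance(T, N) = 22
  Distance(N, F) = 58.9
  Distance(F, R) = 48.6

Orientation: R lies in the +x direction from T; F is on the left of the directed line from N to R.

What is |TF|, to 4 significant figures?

57.20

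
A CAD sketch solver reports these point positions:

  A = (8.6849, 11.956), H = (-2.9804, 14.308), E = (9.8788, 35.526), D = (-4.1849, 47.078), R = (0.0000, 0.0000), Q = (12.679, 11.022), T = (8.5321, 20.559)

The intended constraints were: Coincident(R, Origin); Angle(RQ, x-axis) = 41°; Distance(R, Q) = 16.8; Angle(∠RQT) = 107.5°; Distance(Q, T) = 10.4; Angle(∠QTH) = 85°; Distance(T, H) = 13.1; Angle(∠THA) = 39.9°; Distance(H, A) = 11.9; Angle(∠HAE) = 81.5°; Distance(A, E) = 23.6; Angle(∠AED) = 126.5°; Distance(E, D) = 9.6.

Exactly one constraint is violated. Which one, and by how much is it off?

Distance(E, D) = 9.6 — off by 8.60.

R = (0.00, 0.00) ✓; RQ at 41.00° ✓; |RQ| = 16.80 ✓; ∠RQT = 107.5° ✓; |QT| = 10.40 ✓; ∠QTH = 85.00° ✓; |TH| = 13.10 ✓; ∠THA = 39.90° ✓; |HA| = 11.90 ✓; ∠HAE = 81.50° ✓; |AE| = 23.60 ✓; ∠AED = 126.5° ✓; |ED| = 18.20 ✗.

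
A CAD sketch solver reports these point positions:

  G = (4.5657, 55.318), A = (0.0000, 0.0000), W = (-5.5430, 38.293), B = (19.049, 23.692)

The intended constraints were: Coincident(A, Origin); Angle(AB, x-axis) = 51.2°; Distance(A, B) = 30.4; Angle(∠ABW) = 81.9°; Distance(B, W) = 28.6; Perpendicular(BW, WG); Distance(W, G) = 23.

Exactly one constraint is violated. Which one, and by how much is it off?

Distance(W, G) = 23 — off by 3.20.

A = (0.00, 0.00) ✓; AB at 51.20° ✓; |AB| = 30.40 ✓; ∠ABW = 81.90° ✓; |BW| = 28.60 ✓; ∠(BW, WG) = 90.00° ✓; |WG| = 19.80 ✗.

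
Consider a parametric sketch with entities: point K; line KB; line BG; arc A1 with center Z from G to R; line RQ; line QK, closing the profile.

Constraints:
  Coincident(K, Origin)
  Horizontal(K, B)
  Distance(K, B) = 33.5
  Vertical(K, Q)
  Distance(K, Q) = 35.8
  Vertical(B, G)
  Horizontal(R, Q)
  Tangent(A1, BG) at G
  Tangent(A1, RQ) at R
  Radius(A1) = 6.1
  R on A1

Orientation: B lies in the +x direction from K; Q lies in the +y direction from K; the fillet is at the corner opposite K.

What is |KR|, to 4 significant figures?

45.08

The virtual corner opposite K is at (33.50, 35.80). Since A1 is tangent to BG there, ZG ⟂ BG and the tangent condition forces ZR to be normal to RQ, with radius 6.1, so the center Z sits 6.1 in from both sides at Z = (27.40, 29.70). That places the tangent points at G = (33.50, 29.70) on BG and R = (27.40, 35.80) on RQ. Then |KR| = |R − K| = 45.08.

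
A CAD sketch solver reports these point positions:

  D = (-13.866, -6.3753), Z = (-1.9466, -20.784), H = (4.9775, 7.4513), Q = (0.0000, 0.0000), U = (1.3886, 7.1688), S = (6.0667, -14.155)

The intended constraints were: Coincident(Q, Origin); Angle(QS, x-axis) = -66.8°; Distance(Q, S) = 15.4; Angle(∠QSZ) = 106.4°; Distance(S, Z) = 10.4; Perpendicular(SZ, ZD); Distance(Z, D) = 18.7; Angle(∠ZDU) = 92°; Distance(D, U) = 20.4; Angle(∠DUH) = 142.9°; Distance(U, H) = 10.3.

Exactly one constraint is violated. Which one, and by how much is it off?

Distance(U, H) = 10.3 — off by 6.70.

Q = (0.00, 0.00) ✓; QS at -66.80° ✓; |QS| = 15.40 ✓; ∠QSZ = 106.4° ✓; |SZ| = 10.40 ✓; ∠(SZ, ZD) = 90.00° ✓; |ZD| = 18.70 ✓; ∠ZDU = 92.00° ✓; |DU| = 20.40 ✓; ∠DUH = 142.9° ✓; |UH| = 3.600 ✗.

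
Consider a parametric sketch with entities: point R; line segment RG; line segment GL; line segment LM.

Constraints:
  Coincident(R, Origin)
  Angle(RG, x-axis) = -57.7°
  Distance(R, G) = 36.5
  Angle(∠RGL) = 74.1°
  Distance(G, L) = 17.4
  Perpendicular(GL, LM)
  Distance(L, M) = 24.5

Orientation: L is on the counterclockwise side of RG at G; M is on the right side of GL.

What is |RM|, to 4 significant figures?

60.06

R is at the origin; RG runs at -57.7° with length 36.5, so G = 36.5·(cos -57.7°, sin -57.7°) = (19.50, -30.85). ∠RGL = 74.1°, so GL runs at -57.7° + (180° − 74.1°) = 48.20° from the x-axis; with |GL| = 17.4, L = G + 17.4·(cos 48.20°, sin 48.20°) = (31.10, -17.88). GL ⟂ LM; with |LM| = 24.5 on the right of GL, M = L + 24.5·(0.7455, -0.6665) = (49.37, -34.21). Then |RM| = |M − R| = 60.06.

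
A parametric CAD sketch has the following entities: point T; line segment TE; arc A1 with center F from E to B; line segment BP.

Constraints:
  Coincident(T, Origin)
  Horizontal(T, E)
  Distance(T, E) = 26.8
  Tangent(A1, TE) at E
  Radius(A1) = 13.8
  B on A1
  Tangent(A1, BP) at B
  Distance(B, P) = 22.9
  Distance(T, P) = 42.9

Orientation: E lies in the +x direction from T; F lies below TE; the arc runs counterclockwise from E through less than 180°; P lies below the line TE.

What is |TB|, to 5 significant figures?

21.232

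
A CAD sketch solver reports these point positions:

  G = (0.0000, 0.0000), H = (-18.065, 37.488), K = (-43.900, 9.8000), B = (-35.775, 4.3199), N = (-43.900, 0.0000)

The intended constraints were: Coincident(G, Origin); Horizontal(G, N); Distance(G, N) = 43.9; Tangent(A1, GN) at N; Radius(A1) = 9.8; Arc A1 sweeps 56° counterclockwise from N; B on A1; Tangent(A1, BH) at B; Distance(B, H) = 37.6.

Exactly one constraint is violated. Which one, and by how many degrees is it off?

Tangent(A1, BH) at B — off by 5.90°.

G = (0.00, 0.00) ✓; G.y = 0.00, N.y = 0.00 ✓; |GN| = 43.90 ✓; ∠(KN, NG) = 90.00° ✓; |KN| = 9.800 ✓; bearing(K→B) − bearing(K→N) = 56.00° ✓; |KB| = 9.800 ✓; ∠(KB, BH) = 84.10° ✗; |BH| = 37.60 ✓.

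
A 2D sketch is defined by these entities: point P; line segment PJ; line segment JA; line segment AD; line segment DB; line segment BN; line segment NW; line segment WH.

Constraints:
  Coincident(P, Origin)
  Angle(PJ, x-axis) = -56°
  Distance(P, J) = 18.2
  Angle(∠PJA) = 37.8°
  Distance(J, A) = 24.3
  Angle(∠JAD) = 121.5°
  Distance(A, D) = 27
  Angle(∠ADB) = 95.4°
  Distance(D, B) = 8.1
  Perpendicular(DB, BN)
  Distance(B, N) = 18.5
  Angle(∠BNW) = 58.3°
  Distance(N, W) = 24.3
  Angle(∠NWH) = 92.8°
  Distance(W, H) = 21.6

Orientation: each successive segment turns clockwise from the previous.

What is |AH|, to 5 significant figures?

40.061

P is at the origin; PJ runs at -56.0° with length 18.2, so J = (10.177, -15.088). ∠PJA = 37.8° gives JA at 161.80° from the x-axis; with |JA| = 24.3, A = (-12.907, -7.4987). ∠JAD = 121.5° gives AD at 103.30° from the x-axis; with |AD| = 27.0, D = (-19.118, 18.777). ∠ADB = 95.4° gives DB at 18.700° from the x-axis; with |DB| = 8.1, B = (-11.446, 21.374). DB ⟂ BN, so BN runs at -71.300°; with |BN| = 18.5, N = (-5.5146, 3.8507). ∠BNW = 58.3° gives NW at 167.00° from the x-axis; with |NW| = 24.3, W = (-29.192, 9.3170). ∠NWH = 92.8° gives WH at 79.800° from the x-axis; with |WH| = 21.6, H = (-25.367, 30.576). Then |AH| = |H − A| = 40.061.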